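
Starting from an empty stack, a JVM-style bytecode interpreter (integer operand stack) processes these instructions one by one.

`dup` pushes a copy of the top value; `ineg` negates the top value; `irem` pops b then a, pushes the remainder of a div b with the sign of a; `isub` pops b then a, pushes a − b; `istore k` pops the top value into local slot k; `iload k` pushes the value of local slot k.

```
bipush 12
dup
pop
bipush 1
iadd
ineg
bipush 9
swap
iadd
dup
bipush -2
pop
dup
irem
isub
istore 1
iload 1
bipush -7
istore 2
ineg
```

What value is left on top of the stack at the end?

4

bipush 12 : 12
dup       : 12 12
pop       : 12
bipush 1  : 12 1
iadd      : 13
ineg      : -13
bipush 9  : -13 9
swap      : 9 -13
iadd      : -4
dup       : -4 -4
bipush -2 : -4 -4 -2
pop       : -4 -4
dup       : -4 -4 -4
irem      : -4 0
isub      : -4
istore 1  : (empty)
iload 1   : -4
bipush -7 : -4 -7
istore 2  : -4
ineg      : 4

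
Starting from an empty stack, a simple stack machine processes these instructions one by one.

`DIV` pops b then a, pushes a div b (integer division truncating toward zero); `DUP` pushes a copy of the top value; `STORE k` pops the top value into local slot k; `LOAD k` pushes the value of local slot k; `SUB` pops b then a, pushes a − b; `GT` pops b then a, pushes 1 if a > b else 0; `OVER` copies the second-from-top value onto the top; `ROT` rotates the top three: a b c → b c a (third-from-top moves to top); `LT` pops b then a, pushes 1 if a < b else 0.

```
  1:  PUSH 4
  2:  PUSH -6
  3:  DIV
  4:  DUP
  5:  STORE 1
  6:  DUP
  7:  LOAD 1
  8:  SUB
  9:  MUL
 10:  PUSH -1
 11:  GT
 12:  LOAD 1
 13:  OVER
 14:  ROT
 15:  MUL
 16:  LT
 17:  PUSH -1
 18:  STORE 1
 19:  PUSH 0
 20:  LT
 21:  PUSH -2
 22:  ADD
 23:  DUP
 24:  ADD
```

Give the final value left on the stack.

PUSH 4   [4]
PUSH -6  [4, -6]
DIV      [0]
DUP      [0, 0]
STORE 1  [0]
DUP      [0, 0]
LOAD 1   [0, 0, 0]
SUB      [0, 0]
MUL      [0]
PUSH -1  [0, -1]
GT       [1]
LOAD 1   [1, 0]
OVER     [1, 0, 1]
ROT      [0, 1, 1]
MUL      [0, 1]
LT       [1]
PUSH -1  [1, -1]
STORE 1  [1]
PUSH 0   [1, 0]
LT       [0]
PUSH -2  [0, -2]
ADD      [-2]
DUP      [-2, -2]
ADD      [-4]

-4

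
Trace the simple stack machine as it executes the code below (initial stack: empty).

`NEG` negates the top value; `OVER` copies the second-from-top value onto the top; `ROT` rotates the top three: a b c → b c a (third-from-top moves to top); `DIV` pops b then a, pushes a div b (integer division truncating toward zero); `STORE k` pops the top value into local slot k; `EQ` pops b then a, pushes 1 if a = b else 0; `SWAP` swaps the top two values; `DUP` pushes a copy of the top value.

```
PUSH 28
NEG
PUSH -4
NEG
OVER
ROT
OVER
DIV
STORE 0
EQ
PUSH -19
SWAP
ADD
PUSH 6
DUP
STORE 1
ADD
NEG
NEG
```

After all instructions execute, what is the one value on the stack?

-13

PUSH 28  → [28]
NEG      → [-28]
PUSH -4  → [-28, -4]
NEG      → [-28, 4]
OVER     → [-28, 4, -28]
ROT      → [4, -28, -28]
OVER     → [4, -28, -28, -28]
DIV      → [4, -28, 1]
STORE 0  → [4, -28]
EQ       → [0]
PUSH -19 → [0, -19]
SWAP     → [-19, 0]
ADD      → [-19]
PUSH 6   → [-19, 6]
DUP      → [-19, 6, 6]
STORE 1  → [-19, 6]
ADD      → [-13]
NEG      → [13]
NEG      → [-13]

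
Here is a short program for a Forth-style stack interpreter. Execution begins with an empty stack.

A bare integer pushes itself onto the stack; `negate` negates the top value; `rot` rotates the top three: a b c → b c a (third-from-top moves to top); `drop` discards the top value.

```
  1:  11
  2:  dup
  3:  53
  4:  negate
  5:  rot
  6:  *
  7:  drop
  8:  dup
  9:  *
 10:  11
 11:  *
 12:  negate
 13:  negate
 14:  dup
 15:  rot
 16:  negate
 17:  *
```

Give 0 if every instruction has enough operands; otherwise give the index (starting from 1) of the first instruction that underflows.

11      [11]
dup     [11, 11]
53      [11, 11, 53]
negate  [11, 11, -53]
rot     [11, -53, 11]
*       [11, -583]
drop    [11]
dup     [11, 11]
*       [121]
11      [121, 11]
*       [1331]
negate  [-1331]
negate  [1331]
dup     [1331, 1331]
rot  — needs 3 operands, stack has 2 → underflow

15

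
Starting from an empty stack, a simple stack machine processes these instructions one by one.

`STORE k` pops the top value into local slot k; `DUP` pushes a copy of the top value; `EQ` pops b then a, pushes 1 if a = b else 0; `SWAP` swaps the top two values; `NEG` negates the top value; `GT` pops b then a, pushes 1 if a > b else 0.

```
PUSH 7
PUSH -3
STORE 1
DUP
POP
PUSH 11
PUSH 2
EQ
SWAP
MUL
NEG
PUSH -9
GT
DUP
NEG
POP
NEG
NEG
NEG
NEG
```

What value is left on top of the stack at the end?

PUSH 7  : 7
PUSH -3 : 7 -3
STORE 1 : 7
DUP     : 7 7
POP     : 7
PUSH 11 : 7 11
PUSH 2  : 7 11 2
EQ      : 7 0
SWAP    : 0 7
MUL     : 0
NEG     : 0
PUSH -9 : 0 -9
GT      : 1
DUP     : 1 1
NEG     : 1 -1
POP     : 1
NEG     : -1
NEG     : 1
NEG     : -1
NEG     : 1

1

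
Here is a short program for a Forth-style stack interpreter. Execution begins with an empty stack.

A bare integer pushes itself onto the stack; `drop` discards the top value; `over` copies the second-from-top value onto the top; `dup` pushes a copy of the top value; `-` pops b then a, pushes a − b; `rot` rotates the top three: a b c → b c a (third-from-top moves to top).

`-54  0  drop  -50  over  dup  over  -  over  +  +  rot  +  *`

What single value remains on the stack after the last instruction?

-54   -54
0     -54 0
drop  -54
-50   -54 -50
over  -54 -50 -54
dup   -54 -50 -54 -54
over  -54 -50 -54 -54 -54
-     -54 -50 -54 0
over  -54 -50 -54 0 -54
+     -54 -50 -54 -54
+     -54 -50 -108
rot   -50 -108 -54
+     -50 -162
*     8100

8100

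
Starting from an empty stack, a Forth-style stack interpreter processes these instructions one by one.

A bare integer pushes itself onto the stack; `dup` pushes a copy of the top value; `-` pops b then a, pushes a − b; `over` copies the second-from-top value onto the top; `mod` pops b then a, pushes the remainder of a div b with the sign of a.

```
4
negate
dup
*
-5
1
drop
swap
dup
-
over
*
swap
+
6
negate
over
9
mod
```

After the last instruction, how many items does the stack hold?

3

4      : [4]
negate : [-4]
dup    : [-4, -4]
*      : [16]
-5     : [16, -5]
1      : [16, -5, 1]
drop   : [16, -5]
swap   : [-5, 16]
dup    : [-5, 16, 16]
-      : [-5, 0]
over   : [-5, 0, -5]
*      : [-5, 0]
swap   : [0, -5]
+      : [-5]
6      : [-5, 6]
negate : [-5, -6]
over   : [-5, -6, -5]
9      : [-5, -6, -5, 9]
mod    : [-5, -6, -5]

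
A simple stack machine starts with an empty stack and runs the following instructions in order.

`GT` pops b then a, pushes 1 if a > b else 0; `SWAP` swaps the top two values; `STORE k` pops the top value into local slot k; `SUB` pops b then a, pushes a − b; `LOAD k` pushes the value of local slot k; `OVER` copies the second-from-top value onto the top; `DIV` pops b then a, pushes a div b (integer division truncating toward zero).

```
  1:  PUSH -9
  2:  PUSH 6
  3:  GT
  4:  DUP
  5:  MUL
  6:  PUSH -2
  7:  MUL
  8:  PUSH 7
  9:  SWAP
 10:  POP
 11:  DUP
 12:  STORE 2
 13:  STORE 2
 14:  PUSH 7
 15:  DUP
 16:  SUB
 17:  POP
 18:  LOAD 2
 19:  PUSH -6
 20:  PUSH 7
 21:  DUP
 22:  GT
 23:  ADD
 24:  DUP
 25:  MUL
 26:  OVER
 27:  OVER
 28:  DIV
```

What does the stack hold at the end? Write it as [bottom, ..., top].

[7, 36, 0]

PUSH -9 → -9
PUSH 6  → -9 6
GT      → 0
DUP     → 0 0
MUL     → 0
PUSH -2 → 0 -2
MUL     → 0
PUSH 7  → 0 7
SWAP    → 7 0
POP     → 7
DUP     → 7 7
STORE 2 → 7
STORE 2 → (empty)
PUSH 7  → 7
DUP     → 7 7
SUB     → 0
POP     → (empty)
LOAD 2  → 7
PUSH -6 → 7 -6
PUSH 7  → 7 -6 7
DUP     → 7 -6 7 7
GT      → 7 -6 0
ADD     → 7 -6
DUP     → 7 -6 -6
MUL     → 7 36
OVER    → 7 36 7
OVER    → 7 36 7 36
DIV     → 7 36 0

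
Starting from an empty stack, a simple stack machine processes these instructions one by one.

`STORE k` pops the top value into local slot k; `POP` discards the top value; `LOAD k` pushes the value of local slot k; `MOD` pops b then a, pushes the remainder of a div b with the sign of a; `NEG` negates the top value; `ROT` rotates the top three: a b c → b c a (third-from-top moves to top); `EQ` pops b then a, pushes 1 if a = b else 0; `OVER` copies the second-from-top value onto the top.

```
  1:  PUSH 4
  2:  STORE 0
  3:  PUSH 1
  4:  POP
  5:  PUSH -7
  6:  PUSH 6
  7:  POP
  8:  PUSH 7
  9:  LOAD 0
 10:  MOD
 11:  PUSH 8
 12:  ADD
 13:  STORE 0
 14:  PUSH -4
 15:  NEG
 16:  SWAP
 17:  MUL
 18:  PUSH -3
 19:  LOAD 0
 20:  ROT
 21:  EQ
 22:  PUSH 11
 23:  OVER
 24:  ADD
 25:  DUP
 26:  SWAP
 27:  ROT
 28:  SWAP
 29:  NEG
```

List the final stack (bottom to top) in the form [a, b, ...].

PUSH 4  : 4
STORE 0 : (empty)
PUSH 1  : 1
POP     : (empty)
PUSH -7 : -7
PUSH 6  : -7 6
POP     : -7
PUSH 7  : -7 7
LOAD 0  : -7 7 4
MOD     : -7 3
PUSH 8  : -7 3 8
ADD     : -7 11
STORE 0 : -7
PUSH -4 : -7 -4
NEG     : -7 4
SWAP    : 4 -7
MUL     : -28
PUSH -3 : -28 -3
LOAD 0  : -28 -3 11
ROT     : -3 11 -28
EQ      : -3 0
PUSH 11 : -3 0 11
OVER    : -3 0 11 0
ADD     : -3 0 11
DUP     : -3 0 11 11
SWAP    : -3 0 11 11
ROT     : -3 11 11 0
SWAP    : -3 11 0 11
NEG     : -3 11 0 -11

[-3, 11, 0, -11]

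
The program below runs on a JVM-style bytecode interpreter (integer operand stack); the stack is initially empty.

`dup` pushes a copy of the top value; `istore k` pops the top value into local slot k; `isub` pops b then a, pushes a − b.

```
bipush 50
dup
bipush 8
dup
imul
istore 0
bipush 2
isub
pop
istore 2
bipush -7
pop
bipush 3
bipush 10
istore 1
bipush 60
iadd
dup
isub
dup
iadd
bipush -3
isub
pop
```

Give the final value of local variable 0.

bipush 50  50
dup        50 50
bipush 8   50 50 8
dup        50 50 8 8
imul       50 50 64
istore 0   50 50
bipush 2   50 50 2
isub       50 48
pop        50
istore 2   (empty)
bipush -7  -7
pop        (empty)
bipush 3   3
bipush 10  3 10
istore 1   3
bipush 60  3 60
iadd       63
dup        63 63
isub       0
dup        0 0
iadd       0
bipush -3  0 -3
isub       3
pop        (empty)

64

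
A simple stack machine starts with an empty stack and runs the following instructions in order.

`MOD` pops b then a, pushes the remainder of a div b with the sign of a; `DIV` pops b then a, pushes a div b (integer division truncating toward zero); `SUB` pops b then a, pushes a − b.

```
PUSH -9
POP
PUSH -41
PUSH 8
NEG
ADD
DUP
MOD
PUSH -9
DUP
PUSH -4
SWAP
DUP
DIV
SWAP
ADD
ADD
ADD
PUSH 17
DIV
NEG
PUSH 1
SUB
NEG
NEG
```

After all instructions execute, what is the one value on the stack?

PUSH -9   [-9]
POP       []
PUSH -41  [-41]
PUSH 8    [-41, 8]
NEG       [-41, -8]
ADD       [-49]
DUP       [-49, -49]
MOD       [0]
PUSH -9   [0, -9]
DUP       [0, -9, -9]
PUSH -4   [0, -9, -9, -4]
SWAP      [0, -9, -4, -9]
DUP       [0, -9, -4, -9, -9]
DIV       [0, -9, -4, 1]
SWAP      [0, -9, 1, -4]
ADD       [0, -9, -3]
ADD       [0, -12]
ADD       [-12]
PUSH 17   [-12, 17]
DIV       [0]
NEG       [0]
PUSH 1    [0, 1]
SUB       [-1]
NEG       [1]
NEG       [-1]

-1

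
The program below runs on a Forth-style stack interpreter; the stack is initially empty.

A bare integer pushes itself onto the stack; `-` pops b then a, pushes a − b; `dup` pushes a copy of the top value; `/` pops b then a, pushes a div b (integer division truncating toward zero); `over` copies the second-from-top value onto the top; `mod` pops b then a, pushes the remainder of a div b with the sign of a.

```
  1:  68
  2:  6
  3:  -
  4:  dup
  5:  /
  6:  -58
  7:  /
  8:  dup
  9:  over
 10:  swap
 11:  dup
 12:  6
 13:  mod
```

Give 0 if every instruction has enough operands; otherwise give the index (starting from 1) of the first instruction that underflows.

68    68
6     68 6
-     62
dup   62 62
/     1
-58   1 -58
/     0
dup   0 0
over  0 0 0
swap  0 0 0
dup   0 0 0 0
6     0 0 0 0 6
mod   0 0 0 0

0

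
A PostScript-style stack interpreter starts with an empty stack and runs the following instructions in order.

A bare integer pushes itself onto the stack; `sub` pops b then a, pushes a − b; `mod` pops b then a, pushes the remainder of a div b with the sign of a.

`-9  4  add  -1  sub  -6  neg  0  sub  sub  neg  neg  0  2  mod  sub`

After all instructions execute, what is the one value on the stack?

-10

-9  -> [-9]
4   -> [-9, 4]
add -> [-5]
-1  -> [-5, -1]
sub -> [-4]
-6  -> [-4, -6]
neg -> [-4, 6]
0   -> [-4, 6, 0]
sub -> [-4, 6]
sub -> [-10]
neg -> [10]
neg -> [-10]
0   -> [-10, 0]
2   -> [-10, 0, 2]
mod -> [-10, 0]
sub -> [-10]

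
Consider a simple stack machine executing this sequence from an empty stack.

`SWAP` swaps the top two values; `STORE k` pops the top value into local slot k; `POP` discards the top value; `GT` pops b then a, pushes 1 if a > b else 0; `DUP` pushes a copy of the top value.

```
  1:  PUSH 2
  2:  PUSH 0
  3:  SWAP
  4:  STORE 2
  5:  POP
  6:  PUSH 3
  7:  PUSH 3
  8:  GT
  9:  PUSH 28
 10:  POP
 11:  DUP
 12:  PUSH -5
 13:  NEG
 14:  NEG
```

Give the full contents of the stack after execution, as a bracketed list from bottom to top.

PUSH 2  → 2
PUSH 0  → 2 0
SWAP    → 0 2
STORE 2 → 0
POP     → (empty)
PUSH 3  → 3
PUSH 3  → 3 3
GT      → 0
PUSH 28 → 0 28
POP     → 0
DUP     → 0 0
PUSH -5 → 0 0 -5
NEG     → 0 0 5
NEG     → 0 0 -5

[0, 0, -5]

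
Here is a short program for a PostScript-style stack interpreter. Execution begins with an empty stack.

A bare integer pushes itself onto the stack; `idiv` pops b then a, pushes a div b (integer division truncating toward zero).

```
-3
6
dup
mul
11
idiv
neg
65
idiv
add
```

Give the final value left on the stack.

-3   → [-3]
6    → [-3, 6]
dup  → [-3, 6, 6]
mul  → [-3, 36]
11   → [-3, 36, 11]
idiv → [-3, 3]
neg  → [-3, -3]
65   → [-3, -3, 65]
idiv → [-3, 0]
add  → [-3]

-3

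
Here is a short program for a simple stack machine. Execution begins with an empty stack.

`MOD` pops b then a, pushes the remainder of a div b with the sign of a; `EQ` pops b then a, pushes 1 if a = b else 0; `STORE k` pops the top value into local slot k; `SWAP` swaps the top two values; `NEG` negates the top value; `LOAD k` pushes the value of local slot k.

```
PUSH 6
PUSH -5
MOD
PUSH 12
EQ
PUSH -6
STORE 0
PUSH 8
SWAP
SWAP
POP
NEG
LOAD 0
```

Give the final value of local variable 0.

PUSH 6   [6]
PUSH -5  [6, -5]
MOD      [1]
PUSH 12  [1, 12]
EQ       [0]
PUSH -6  [0, -6]
STORE 0  [0]
PUSH 8   [0, 8]
SWAP     [8, 0]
SWAP     [0, 8]
POP      [0]
NEG      [0]
LOAD 0   [0, -6]

-6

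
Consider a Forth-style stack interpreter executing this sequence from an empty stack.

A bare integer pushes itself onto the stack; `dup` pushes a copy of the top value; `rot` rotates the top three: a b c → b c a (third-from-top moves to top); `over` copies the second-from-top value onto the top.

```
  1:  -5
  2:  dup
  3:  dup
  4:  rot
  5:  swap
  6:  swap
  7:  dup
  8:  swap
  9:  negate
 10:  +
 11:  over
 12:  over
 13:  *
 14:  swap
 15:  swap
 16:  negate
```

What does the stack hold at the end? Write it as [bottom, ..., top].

-5     : [-5]
dup    : [-5, -5]
dup    : [-5, -5, -5]
rot    : [-5, -5, -5]
swap   : [-5, -5, -5]
swap   : [-5, -5, -5]
dup    : [-5, -5, -5, -5]
swap   : [-5, -5, -5, -5]
negate : [-5, -5, -5, 5]
+      : [-5, -5, 0]
over   : [-5, -5, 0, -5]
over   : [-5, -5, 0, -5, 0]
*      : [-5, -5, 0, 0]
swap   : [-5, -5, 0, 0]
swap   : [-5, -5, 0, 0]
negate : [-5, -5, 0, 0]

[-5, -5, 0, 0]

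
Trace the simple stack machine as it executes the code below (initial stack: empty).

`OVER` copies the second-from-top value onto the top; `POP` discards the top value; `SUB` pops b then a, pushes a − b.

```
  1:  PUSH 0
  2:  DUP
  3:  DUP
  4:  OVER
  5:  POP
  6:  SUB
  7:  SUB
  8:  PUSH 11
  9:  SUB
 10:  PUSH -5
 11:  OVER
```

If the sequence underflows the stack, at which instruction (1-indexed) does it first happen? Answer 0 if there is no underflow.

PUSH 0   [0]
DUP      [0, 0]
DUP      [0, 0, 0]
OVER     [0, 0, 0, 0]
POP      [0, 0, 0]
SUB      [0, 0]
SUB      [0]
PUSH 11  [0, 11]
SUB      [-11]
PUSH -5  [-11, -5]
OVER     [-11, -5, -11]

0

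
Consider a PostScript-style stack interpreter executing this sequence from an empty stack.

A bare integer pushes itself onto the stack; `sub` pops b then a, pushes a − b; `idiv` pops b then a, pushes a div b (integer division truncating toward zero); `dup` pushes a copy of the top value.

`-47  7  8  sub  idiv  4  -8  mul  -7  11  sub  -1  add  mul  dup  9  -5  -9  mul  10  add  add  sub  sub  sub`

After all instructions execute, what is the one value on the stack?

-17

-47  -> [-47]
7    -> [-47, 7]
8    -> [-47, 7, 8]
sub  -> [-47, -1]
idiv -> [47]
4    -> [47, 4]
-8   -> [47, 4, -8]
mul  -> [47, -32]
-7   -> [47, -32, -7]
11   -> [47, -32, -7, 11]
sub  -> [47, -32, -18]
-1   -> [47, -32, -18, -1]
add  -> [47, -32, -19]
mul  -> [47, 608]
dup  -> [47, 608, 608]
9    -> [47, 608, 608, 9]
-5   -> [47, 608, 608, 9, -5]
-9   -> [47, 608, 608, 9, -5, -9]
mul  -> [47, 608, 608, 9, 45]
10   -> [47, 608, 608, 9, 45, 10]
add  -> [47, 608, 608, 9, 55]
add  -> [47, 608, 608, 64]
sub  -> [47, 608, 544]
sub  -> [47, 64]
sub  -> [-17]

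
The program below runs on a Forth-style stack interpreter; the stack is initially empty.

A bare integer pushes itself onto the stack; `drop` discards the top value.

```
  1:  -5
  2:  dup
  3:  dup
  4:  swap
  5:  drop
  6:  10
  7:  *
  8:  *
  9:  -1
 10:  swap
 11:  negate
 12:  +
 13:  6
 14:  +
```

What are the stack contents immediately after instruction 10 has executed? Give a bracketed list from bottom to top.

[-1, 250]

-5   -> [-5]
dup  -> [-5, -5]
dup  -> [-5, -5, -5]
swap -> [-5, -5, -5]
drop -> [-5, -5]
10   -> [-5, -5, 10]
*    -> [-5, -50]
*    -> [250]
-1   -> [250, -1]
swap -> [-1, 250]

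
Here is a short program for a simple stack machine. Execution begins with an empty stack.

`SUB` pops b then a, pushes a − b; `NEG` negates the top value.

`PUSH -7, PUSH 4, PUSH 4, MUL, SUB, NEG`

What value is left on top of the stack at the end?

23

PUSH -7 : -7
PUSH 4  : -7 4
PUSH 4  : -7 4 4
MUL     : -7 16
SUB     : -23
NEG     : 23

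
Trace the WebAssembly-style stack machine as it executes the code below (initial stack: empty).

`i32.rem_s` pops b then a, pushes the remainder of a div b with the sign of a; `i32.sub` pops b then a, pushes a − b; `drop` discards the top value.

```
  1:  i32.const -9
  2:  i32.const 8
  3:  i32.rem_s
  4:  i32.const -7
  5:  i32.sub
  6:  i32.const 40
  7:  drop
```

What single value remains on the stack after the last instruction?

6

i32.const -9  [-9]
i32.const 8   [-9, 8]
i32.rem_s     [-1]
i32.const -7  [-1, -7]
i32.sub       [6]
i32.const 40  [6, 40]
drop          [6]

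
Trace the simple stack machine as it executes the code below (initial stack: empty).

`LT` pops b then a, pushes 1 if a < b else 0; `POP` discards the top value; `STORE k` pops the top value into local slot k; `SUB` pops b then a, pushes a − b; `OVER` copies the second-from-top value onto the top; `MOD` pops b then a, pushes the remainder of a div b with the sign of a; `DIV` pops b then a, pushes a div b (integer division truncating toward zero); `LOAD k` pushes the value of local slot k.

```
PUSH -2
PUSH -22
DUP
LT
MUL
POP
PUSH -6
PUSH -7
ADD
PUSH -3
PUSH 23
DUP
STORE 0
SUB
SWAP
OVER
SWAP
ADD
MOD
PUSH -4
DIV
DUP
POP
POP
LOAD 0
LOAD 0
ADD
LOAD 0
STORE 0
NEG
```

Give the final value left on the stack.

-46

PUSH -2  : -2
PUSH -22 : -2 -22
DUP      : -2 -22 -22
LT       : -2 0
MUL      : 0
POP      : (empty)
PUSH -6  : -6
PUSH -7  : -6 -7
ADD      : -13
PUSH -3  : -13 -3
PUSH 23  : -13 -3 23
DUP      : -13 -3 23 23
STORE 0  : -13 -3 23
SUB      : -13 -26
SWAP     : -26 -13
OVER     : -26 -13 -26
SWAP     : -26 -26 -13
ADD      : -26 -39
MOD      : -26
PUSH -4  : -26 -4
DIV      : 6
DUP      : 6 6
POP      : 6
POP      : (empty)
LOAD 0   : 23
LOAD 0   : 23 23
ADD      : 46
LOAD 0   : 46 23
STORE 0  : 46
NEG      : -46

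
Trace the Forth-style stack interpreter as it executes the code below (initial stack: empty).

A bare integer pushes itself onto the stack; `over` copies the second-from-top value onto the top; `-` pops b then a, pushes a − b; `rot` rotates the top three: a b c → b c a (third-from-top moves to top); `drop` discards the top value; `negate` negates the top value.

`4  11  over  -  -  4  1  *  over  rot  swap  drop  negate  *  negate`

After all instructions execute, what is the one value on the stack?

-12

4       4
11      4 11
over    4 11 4
-       4 7
-       -3
4       -3 4
1       -3 4 1
*       -3 4
over    -3 4 -3
rot     4 -3 -3
swap    4 -3 -3
drop    4 -3
negate  4 3
*       12
negate  -12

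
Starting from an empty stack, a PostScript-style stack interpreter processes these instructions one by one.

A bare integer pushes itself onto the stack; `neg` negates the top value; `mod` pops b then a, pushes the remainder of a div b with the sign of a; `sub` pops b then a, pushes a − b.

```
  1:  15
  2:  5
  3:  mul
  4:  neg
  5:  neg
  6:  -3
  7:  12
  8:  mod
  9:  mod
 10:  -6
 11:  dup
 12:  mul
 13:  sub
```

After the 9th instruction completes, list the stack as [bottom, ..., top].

15  -> [15]
5   -> [15, 5]
mul -> [75]
neg -> [-75]
neg -> [75]
-3  -> [75, -3]
12  -> [75, -3, 12]
mod -> [75, -3]
mod -> [0]

[0]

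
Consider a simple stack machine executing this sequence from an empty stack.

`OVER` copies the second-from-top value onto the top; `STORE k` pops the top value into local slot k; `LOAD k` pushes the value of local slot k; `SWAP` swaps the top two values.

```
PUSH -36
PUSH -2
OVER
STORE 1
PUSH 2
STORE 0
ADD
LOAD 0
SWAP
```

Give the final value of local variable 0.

2

PUSH -36 → -36
PUSH -2  → -36 -2
OVER     → -36 -2 -36
STORE 1  → -36 -2
PUSH 2   → -36 -2 2
STORE 0  → -36 -2
ADD      → -38
LOAD 0   → -38 2
SWAP     → 2 -38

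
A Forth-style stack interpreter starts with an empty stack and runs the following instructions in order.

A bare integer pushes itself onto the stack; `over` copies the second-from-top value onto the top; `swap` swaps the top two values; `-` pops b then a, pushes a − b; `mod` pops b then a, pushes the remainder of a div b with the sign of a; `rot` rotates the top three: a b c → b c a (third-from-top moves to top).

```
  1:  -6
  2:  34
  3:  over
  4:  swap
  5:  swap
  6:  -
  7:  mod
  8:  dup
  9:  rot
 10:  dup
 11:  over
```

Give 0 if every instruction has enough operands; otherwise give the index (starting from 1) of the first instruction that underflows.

-6   : -6
34   : -6 34
over : -6 34 -6
swap : -6 -6 34
swap : -6 34 -6
-    : -6 40
mod  : -6
dup  : -6 -6
rot  — needs 3 operands, stack has 2 → underflow

9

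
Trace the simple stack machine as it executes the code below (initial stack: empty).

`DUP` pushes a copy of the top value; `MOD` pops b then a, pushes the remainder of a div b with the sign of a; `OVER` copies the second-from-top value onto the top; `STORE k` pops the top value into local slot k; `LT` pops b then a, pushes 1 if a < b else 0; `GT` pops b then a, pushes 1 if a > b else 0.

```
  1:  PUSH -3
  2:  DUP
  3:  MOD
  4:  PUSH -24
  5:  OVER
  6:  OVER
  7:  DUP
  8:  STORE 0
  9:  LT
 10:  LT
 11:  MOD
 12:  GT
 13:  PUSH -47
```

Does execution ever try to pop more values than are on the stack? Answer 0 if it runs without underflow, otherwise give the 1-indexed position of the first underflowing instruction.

PUSH -3  -> -3
DUP      -> -3 -3
MOD      -> 0
PUSH -24 -> 0 -24
OVER     -> 0 -24 0
OVER     -> 0 -24 0 -24
DUP      -> 0 -24 0 -24 -24
STORE 0  -> 0 -24 0 -24
LT       -> 0 -24 0
LT       -> 0 1
MOD      -> 0
GT  — needs 2 operands, stack has 1 → underflow

12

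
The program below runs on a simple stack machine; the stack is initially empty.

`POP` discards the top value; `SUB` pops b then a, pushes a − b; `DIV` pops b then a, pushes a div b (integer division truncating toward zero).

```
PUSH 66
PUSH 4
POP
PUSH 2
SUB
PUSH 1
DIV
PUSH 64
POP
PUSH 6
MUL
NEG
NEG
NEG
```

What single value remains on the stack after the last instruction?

PUSH 66 : [66]
PUSH 4  : [66, 4]
POP     : [66]
PUSH 2  : [66, 2]
SUB     : [64]
PUSH 1  : [64, 1]
DIV     : [64]
PUSH 64 : [64, 64]
POP     : [64]
PUSH 6  : [64, 6]
MUL     : [384]
NEG     : [-384]
NEG     : [384]
NEG     : [-384]

-384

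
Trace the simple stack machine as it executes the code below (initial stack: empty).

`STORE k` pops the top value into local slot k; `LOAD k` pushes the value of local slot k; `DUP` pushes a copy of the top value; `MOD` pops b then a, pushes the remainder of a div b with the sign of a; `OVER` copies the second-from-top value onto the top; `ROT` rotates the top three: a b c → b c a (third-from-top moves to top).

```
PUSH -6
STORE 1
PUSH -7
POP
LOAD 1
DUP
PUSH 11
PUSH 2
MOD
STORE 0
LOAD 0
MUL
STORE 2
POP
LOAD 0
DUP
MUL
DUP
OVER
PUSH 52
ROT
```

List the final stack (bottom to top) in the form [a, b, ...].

[1, 1, 52, 1]

PUSH -6 → -6
STORE 1 → (empty)
PUSH -7 → -7
POP     → (empty)
LOAD 1  → -6
DUP     → -6 -6
PUSH 11 → -6 -6 11
PUSH 2  → -6 -6 11 2
MOD     → -6 -6 1
STORE 0 → -6 -6
LOAD 0  → -6 -6 1
MUL     → -6 -6
STORE 2 → -6
POP     → (empty)
LOAD 0  → 1
DUP     → 1 1
MUL     → 1
DUP     → 1 1
OVER    → 1 1 1
PUSH 52 → 1 1 1 52
ROT     → 1 1 52 1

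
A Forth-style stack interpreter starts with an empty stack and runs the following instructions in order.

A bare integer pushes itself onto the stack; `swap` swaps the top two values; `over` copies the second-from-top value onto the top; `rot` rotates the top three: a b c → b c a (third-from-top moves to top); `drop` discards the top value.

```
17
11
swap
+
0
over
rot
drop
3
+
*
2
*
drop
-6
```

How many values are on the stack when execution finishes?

17   → 17
11   → 17 11
swap → 11 17
+    → 28
0    → 28 0
over → 28 0 28
rot  → 0 28 28
drop → 0 28
3    → 0 28 3
+    → 0 31
*    → 0
2    → 0 2
*    → 0
drop → (empty)
-6   → -6

1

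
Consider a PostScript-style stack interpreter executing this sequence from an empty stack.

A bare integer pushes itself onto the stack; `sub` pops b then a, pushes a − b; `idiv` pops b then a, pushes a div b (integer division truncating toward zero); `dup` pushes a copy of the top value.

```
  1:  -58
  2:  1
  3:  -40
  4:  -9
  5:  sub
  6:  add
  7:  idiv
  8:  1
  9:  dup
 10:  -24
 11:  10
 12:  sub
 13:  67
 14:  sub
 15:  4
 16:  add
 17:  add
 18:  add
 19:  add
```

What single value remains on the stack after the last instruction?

-58  → [-58]
1    → [-58, 1]
-40  → [-58, 1, -40]
-9   → [-58, 1, -40, -9]
sub  → [-58, 1, -31]
add  → [-58, -30]
idiv → [1]
1    → [1, 1]
dup  → [1, 1, 1]
-24  → [1, 1, 1, -24]
10   → [1, 1, 1, -24, 10]
sub  → [1, 1, 1, -34]
67   → [1, 1, 1, -34, 67]
sub  → [1, 1, 1, -101]
4    → [1, 1, 1, -101, 4]
add  → [1, 1, 1, -97]
add  → [1, 1, -96]
add  → [1, -95]
add  → [-94]

-94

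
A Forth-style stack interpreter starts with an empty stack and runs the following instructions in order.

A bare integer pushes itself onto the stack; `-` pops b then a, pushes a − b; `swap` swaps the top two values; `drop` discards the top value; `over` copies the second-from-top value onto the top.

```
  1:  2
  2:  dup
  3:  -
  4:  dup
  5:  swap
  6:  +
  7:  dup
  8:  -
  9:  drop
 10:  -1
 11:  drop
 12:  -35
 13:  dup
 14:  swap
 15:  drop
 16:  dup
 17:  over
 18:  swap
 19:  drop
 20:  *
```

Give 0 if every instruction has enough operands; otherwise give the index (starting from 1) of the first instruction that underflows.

0

2    → 2
dup  → 2 2
-    → 0
dup  → 0 0
swap → 0 0
+    → 0
dup  → 0 0
-    → 0
drop → (empty)
-1   → -1
drop → (empty)
-35  → -35
dup  → -35 -35
swap → -35 -35
drop → -35
dup  → -35 -35
over → -35 -35 -35
swap → -35 -35 -35
drop → -35 -35
*    → 1225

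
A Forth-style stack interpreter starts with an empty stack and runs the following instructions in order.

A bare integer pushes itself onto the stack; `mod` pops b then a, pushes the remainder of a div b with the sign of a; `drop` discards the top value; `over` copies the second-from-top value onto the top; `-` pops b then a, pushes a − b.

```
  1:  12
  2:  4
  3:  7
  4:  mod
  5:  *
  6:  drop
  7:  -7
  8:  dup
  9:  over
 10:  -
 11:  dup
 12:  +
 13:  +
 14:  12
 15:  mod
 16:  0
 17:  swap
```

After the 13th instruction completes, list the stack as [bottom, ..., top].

12    [12]
4     [12, 4]
7     [12, 4, 7]
mod   [12, 4]
*     [48]
drop  []
-7    [-7]
dup   [-7, -7]
over  [-7, -7, -7]
-     [-7, 0]
dup   [-7, 0, 0]
+     [-7, 0]
+     [-7]

[-7]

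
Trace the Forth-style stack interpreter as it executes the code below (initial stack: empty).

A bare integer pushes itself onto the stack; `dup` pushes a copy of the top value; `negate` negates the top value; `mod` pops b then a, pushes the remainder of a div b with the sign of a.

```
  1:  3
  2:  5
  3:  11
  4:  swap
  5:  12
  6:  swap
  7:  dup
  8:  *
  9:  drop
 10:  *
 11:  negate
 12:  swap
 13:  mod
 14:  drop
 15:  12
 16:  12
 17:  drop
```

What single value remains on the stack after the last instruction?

3      : [3]
5      : [3, 5]
11     : [3, 5, 11]
swap   : [3, 11, 5]
12     : [3, 11, 5, 12]
swap   : [3, 11, 12, 5]
dup    : [3, 11, 12, 5, 5]
*      : [3, 11, 12, 25]
drop   : [3, 11, 12]
*      : [3, 132]
negate : [3, -132]
swap   : [-132, 3]
mod    : [0]
drop   : []
12     : [12]
12     : [12, 12]
drop   : [12]

12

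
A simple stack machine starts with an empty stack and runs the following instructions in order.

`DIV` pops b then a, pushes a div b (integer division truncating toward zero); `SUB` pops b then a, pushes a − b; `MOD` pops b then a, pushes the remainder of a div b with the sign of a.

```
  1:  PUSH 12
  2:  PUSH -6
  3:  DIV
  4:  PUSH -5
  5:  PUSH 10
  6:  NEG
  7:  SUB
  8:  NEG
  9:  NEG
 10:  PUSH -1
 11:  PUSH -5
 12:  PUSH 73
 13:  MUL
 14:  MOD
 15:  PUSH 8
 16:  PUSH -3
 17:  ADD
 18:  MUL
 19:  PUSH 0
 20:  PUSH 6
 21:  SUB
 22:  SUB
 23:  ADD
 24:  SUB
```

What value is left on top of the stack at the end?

-8

PUSH 12 → [12]
PUSH -6 → [12, -6]
DIV     → [-2]
PUSH -5 → [-2, -5]
PUSH 10 → [-2, -5, 10]
NEG     → [-2, -5, -10]
SUB     → [-2, 5]
NEG     → [-2, -5]
NEG     → [-2, 5]
PUSH -1 → [-2, 5, -1]
PUSH -5 → [-2, 5, -1, -5]
PUSH 73 → [-2, 5, -1, -5, 73]
MUL     → [-2, 5, -1, -365]
MOD     → [-2, 5, -1]
PUSH 8  → [-2, 5, -1, 8]
PUSH -3 → [-2, 5, -1, 8, -3]
ADD     → [-2, 5, -1, 5]
MUL     → [-2, 5, -5]
PUSH 0  → [-2, 5, -5, 0]
PUSH 6  → [-2, 5, -5, 0, 6]
SUB     → [-2, 5, -5, -6]
SUB     → [-2, 5, 1]
ADD     → [-2, 6]
SUB     → [-8]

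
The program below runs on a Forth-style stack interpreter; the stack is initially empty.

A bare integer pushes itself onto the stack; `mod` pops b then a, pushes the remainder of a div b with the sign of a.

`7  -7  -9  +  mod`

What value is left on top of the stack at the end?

7

7    [7]
-7   [7, -7]
-9   [7, -7, -9]
+    [7, -16]
mod  [7]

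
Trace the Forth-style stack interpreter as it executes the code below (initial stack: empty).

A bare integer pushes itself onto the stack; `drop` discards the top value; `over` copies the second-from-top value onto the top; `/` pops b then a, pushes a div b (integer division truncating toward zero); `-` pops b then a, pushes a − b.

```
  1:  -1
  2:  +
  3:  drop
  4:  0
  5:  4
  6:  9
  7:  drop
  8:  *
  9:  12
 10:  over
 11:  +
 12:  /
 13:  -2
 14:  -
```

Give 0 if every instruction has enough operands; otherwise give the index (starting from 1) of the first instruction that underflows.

-1 -> -1
+  — needs 2 operands, stack has 1 → underflow

2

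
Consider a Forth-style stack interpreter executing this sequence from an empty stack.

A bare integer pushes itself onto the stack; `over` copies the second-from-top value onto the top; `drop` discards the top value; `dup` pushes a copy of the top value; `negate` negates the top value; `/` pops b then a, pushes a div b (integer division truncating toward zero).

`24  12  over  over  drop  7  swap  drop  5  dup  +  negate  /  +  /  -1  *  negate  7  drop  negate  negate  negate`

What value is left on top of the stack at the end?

24     → 24
12     → 24 12
over   → 24 12 24
over   → 24 12 24 12
drop   → 24 12 24
7      → 24 12 24 7
swap   → 24 12 7 24
drop   → 24 12 7
5      → 24 12 7 5
dup    → 24 12 7 5 5
+      → 24 12 7 10
negate → 24 12 7 -10
/      → 24 12 0
+      → 24 12
/      → 2
-1     → 2 -1
*      → -2
negate → 2
7      → 2 7
drop   → 2
negate → -2
negate → 2
negate → -2

-2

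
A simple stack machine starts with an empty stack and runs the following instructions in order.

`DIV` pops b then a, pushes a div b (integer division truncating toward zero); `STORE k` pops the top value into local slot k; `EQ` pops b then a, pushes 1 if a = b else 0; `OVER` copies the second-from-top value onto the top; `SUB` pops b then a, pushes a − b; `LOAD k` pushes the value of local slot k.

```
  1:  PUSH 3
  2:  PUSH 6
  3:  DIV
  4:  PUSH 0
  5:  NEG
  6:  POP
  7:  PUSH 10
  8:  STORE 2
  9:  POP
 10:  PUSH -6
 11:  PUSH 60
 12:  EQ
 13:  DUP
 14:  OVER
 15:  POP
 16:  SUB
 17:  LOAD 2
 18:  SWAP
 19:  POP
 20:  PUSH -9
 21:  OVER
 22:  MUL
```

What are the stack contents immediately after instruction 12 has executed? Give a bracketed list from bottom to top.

[0]

PUSH 3   3
PUSH 6   3 6
DIV      0
PUSH 0   0 0
NEG      0 0
POP      0
PUSH 10  0 10
STORE 2  0
POP      (empty)
PUSH -6  -6
PUSH 60  -6 60
EQ       0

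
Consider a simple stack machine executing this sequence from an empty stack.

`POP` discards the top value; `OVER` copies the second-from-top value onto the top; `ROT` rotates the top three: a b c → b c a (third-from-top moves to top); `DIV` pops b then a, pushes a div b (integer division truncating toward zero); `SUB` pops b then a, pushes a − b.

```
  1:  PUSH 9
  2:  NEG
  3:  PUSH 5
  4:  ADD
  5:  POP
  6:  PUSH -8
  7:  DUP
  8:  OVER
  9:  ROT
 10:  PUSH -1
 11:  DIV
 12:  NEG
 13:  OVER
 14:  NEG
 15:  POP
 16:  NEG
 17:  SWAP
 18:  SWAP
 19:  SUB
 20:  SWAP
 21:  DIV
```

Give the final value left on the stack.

2

PUSH 9  : 9
NEG     : -9
PUSH 5  : -9 5
ADD     : -4
POP     : (empty)
PUSH -8 : -8
DUP     : -8 -8
OVER    : -8 -8 -8
ROT     : -8 -8 -8
PUSH -1 : -8 -8 -8 -1
DIV     : -8 -8 8
NEG     : -8 -8 -8
OVER    : -8 -8 -8 -8
NEG     : -8 -8 -8 8
POP     : -8 -8 -8
NEG     : -8 -8 8
SWAP    : -8 8 -8
SWAP    : -8 -8 8
SUB     : -8 -16
SWAP    : -16 -8
DIV     : 2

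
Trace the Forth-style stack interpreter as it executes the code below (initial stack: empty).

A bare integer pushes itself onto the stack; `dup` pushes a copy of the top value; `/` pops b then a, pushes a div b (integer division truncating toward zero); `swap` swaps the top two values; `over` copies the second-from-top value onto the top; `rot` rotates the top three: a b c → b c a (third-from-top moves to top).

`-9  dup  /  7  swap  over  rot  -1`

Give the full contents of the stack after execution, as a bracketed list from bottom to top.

-9   → -9
dup  → -9 -9
/    → 1
7    → 1 7
swap → 7 1
over → 7 1 7
rot  → 1 7 7
-1   → 1 7 7 -1

[1, 7, 7, -1]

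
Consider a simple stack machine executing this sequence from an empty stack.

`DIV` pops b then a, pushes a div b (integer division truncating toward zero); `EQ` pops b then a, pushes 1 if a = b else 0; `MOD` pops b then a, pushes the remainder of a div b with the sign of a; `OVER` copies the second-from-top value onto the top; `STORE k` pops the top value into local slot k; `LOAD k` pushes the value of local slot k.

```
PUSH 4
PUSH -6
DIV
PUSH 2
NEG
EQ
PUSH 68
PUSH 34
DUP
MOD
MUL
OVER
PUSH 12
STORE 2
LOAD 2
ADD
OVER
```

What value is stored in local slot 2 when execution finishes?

12

PUSH 4  -> 4
PUSH -6 -> 4 -6
DIV     -> 0
PUSH 2  -> 0 2
NEG     -> 0 -2
EQ      -> 0
PUSH 68 -> 0 68
PUSH 34 -> 0 68 34
DUP     -> 0 68 34 34
MOD     -> 0 68 0
MUL     -> 0 0
OVER    -> 0 0 0
PUSH 12 -> 0 0 0 12
STORE 2 -> 0 0 0
LOAD 2  -> 0 0 0 12
ADD     -> 0 0 12
OVER    -> 0 0 12 0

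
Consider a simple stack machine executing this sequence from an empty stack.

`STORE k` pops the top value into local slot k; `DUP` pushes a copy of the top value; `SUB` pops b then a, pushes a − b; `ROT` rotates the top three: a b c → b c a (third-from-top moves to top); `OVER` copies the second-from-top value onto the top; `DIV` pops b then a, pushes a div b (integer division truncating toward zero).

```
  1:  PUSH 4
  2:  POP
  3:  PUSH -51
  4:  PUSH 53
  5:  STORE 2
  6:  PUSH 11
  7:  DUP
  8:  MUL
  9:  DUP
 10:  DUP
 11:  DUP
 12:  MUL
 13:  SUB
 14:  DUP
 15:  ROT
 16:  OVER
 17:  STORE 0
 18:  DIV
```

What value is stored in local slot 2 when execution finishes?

53

PUSH 4   → 4
POP      → (empty)
PUSH -51 → -51
PUSH 53  → -51 53
STORE 2  → -51
PUSH 11  → -51 11
DUP      → -51 11 11
MUL      → -51 121
DUP      → -51 121 121
DUP      → -51 121 121 121
DUP      → -51 121 121 121 121
MUL      → -51 121 121 14641
SUB      → -51 121 -14520
DUP      → -51 121 -14520 -14520
ROT      → -51 -14520 -14520 121
OVER     → -51 -14520 -14520 121 -14520
STORE 0  → -51 -14520 -14520 121
DIV      → -51 -14520 -120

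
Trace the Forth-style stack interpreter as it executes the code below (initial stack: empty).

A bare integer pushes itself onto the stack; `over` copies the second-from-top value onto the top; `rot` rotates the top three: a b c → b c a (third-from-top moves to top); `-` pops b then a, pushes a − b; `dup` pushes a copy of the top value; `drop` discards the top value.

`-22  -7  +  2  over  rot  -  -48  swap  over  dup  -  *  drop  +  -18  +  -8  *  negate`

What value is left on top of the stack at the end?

-512

-22     [-22]
-7      [-22, -7]
+       [-29]
2       [-29, 2]
over    [-29, 2, -29]
rot     [2, -29, -29]
-       [2, 0]
-48     [2, 0, -48]
swap    [2, -48, 0]
over    [2, -48, 0, -48]
dup     [2, -48, 0, -48, -48]
-       [2, -48, 0, 0]
*       [2, -48, 0]
drop    [2, -48]
+       [-46]
-18     [-46, -18]
+       [-64]
-8      [-64, -8]
*       [512]
negate  [-512]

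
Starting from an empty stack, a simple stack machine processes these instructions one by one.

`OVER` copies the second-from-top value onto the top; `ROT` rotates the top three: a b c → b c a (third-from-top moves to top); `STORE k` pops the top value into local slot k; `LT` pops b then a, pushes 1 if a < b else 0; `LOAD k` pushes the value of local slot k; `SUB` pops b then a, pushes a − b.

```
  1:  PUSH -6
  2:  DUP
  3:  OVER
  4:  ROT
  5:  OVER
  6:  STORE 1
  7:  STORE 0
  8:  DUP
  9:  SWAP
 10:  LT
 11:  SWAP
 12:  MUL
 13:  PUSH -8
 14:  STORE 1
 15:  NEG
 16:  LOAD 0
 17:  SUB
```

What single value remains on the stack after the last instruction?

PUSH -6  [-6]
DUP      [-6, -6]
OVER     [-6, -6, -6]
ROT      [-6, -6, -6]
OVER     [-6, -6, -6, -6]
STORE 1  [-6, -6, -6]
STORE 0  [-6, -6]
DUP      [-6, -6, -6]
SWAP     [-6, -6, -6]
LT       [-6, 0]
SWAP     [0, -6]
MUL      [0]
PUSH -8  [0, -8]
STORE 1  [0]
NEG      [0]
LOAD 0   [0, -6]
SUB      [6]

6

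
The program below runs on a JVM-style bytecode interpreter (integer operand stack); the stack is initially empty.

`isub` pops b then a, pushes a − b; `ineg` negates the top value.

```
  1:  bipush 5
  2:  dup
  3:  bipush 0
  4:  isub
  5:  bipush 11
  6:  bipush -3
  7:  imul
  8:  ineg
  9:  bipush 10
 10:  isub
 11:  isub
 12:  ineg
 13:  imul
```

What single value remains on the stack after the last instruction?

bipush 5  → 5
dup       → 5 5
bipush 0  → 5 5 0
isub      → 5 5
bipush 11 → 5 5 11
bipush -3 → 5 5 11 -3
imul      → 5 5 -33
ineg      → 5 5 33
bipush 10 → 5 5 33 10
isub      → 5 5 23
isub      → 5 -18
ineg      → 5 18
imul      → 90

90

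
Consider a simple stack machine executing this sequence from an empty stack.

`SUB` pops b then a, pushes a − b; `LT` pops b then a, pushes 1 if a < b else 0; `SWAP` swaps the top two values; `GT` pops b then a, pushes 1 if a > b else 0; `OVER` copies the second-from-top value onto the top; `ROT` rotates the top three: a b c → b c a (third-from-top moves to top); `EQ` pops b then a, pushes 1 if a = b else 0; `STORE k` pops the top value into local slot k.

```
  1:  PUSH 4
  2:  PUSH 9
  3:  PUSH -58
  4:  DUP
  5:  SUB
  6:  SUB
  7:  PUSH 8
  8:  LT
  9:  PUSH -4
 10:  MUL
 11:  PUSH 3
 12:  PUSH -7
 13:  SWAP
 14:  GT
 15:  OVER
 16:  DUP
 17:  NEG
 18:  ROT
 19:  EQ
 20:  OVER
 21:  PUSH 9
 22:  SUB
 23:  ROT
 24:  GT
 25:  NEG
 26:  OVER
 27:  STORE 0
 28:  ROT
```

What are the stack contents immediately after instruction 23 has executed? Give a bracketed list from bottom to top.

PUSH 4   -> [4]
PUSH 9   -> [4, 9]
PUSH -58 -> [4, 9, -58]
DUP      -> [4, 9, -58, -58]
SUB      -> [4, 9, 0]
SUB      -> [4, 9]
PUSH 8   -> [4, 9, 8]
LT       -> [4, 0]
PUSH -4  -> [4, 0, -4]
MUL      -> [4, 0]
PUSH 3   -> [4, 0, 3]
PUSH -7  -> [4, 0, 3, -7]
SWAP     -> [4, 0, -7, 3]
GT       -> [4, 0, 0]
OVER     -> [4, 0, 0, 0]
DUP      -> [4, 0, 0, 0, 0]
NEG      -> [4, 0, 0, 0, 0]
ROT      -> [4, 0, 0, 0, 0]
EQ       -> [4, 0, 0, 1]
OVER     -> [4, 0, 0, 1, 0]
PUSH 9   -> [4, 0, 0, 1, 0, 9]
SUB      -> [4, 0, 0, 1, -9]
ROT      -> [4, 0, 1, -9, 0]

[4, 0, 1, -9, 0]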